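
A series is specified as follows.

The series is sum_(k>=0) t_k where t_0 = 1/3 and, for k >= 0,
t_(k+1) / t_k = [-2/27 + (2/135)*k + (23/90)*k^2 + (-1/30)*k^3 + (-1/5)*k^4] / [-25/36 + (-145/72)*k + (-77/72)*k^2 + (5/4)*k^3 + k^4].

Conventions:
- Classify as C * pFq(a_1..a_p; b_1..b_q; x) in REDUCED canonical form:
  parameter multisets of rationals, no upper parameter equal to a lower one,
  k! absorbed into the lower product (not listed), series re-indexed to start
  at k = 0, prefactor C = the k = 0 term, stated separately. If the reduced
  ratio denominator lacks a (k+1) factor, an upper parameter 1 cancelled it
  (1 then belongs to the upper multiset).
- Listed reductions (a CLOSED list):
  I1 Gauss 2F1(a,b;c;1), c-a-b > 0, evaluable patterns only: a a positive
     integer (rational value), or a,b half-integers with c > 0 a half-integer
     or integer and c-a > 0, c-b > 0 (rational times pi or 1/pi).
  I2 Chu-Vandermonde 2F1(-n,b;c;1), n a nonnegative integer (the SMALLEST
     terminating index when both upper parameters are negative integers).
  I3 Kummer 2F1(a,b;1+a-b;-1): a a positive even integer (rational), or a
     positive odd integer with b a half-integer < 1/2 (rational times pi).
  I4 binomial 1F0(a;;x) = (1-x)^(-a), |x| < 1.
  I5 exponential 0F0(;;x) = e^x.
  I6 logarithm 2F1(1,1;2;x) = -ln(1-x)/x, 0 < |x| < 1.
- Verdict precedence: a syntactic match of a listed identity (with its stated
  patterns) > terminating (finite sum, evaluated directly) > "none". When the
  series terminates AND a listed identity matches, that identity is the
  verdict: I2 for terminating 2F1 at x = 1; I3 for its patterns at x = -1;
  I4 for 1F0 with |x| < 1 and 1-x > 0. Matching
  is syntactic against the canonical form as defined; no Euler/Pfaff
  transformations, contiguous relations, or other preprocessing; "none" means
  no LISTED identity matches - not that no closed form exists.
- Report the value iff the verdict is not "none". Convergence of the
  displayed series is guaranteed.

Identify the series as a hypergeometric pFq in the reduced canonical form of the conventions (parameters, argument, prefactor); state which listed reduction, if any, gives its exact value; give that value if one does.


This is 1/3 * 3F2(-5/6, -2/3, 1; -5/4, 5/6; -1/5) in reduced canonical form. Verdict: none. Every listed pattern misses the 3F2 form at -1/5, upper {-5/6, -2/3, 1}.

Key observation: x = (-1/5) and factor the ratio over Q (C = 1/3): negated roots = parameters.
Ratio: r(k) = (-1/5) * (k-5/6) (k-2/3) (k+1) / [(k-5/4) (k+5/6) (k+1)] - rational in k. x = (-1/5); t_0 = 1/3; negate the roots.


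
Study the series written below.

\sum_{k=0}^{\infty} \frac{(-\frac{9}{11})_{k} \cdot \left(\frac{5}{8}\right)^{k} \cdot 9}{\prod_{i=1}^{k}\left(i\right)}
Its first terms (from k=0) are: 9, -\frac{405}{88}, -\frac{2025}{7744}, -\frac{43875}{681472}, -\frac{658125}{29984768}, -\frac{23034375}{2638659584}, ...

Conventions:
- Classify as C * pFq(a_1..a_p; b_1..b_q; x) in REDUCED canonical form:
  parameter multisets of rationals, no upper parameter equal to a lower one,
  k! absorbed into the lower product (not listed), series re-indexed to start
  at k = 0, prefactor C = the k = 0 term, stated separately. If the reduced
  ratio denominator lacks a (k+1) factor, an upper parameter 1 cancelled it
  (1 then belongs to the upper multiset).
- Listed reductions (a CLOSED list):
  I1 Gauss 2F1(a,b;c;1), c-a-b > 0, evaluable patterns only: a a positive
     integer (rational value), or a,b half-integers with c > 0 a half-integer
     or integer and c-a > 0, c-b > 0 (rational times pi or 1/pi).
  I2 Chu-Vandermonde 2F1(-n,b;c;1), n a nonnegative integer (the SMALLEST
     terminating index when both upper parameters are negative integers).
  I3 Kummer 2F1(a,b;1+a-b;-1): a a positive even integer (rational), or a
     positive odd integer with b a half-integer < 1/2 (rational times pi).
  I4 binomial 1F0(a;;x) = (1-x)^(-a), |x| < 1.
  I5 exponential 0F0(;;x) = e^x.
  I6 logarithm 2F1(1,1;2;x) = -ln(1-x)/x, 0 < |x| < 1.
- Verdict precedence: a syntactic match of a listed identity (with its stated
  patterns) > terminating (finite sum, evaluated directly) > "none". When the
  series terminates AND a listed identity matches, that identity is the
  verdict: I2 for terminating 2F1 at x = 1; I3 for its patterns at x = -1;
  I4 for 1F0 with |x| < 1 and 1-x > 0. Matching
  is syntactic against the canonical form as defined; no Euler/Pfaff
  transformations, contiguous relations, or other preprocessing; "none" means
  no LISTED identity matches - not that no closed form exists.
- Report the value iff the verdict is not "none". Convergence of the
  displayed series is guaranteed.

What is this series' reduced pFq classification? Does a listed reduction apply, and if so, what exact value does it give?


This is 9 * 1F0(-\frac{9}{11}; -; \frac{5}{8}) in reduced canonical form. Verdict at x = \frac{5}{8}: the binomial series (I4) matches (the 1F0 binomial series: exponent 9/11, x = \frac{5}{8}). Its exact value is 9 \cdot \left(\frac{3}{8}\right)^{\frac{9}{11}}.

Key observation: t_0 being 9, the product of the first k integers (prefactor 9) is k!.
Consecutive-term ratio: r(k) = \frac{5}{8} * (k-\frac{9}{11}) / [(k+1)] - rational; roots negated = parameters, x = \frac{5}{8}, C = 9.


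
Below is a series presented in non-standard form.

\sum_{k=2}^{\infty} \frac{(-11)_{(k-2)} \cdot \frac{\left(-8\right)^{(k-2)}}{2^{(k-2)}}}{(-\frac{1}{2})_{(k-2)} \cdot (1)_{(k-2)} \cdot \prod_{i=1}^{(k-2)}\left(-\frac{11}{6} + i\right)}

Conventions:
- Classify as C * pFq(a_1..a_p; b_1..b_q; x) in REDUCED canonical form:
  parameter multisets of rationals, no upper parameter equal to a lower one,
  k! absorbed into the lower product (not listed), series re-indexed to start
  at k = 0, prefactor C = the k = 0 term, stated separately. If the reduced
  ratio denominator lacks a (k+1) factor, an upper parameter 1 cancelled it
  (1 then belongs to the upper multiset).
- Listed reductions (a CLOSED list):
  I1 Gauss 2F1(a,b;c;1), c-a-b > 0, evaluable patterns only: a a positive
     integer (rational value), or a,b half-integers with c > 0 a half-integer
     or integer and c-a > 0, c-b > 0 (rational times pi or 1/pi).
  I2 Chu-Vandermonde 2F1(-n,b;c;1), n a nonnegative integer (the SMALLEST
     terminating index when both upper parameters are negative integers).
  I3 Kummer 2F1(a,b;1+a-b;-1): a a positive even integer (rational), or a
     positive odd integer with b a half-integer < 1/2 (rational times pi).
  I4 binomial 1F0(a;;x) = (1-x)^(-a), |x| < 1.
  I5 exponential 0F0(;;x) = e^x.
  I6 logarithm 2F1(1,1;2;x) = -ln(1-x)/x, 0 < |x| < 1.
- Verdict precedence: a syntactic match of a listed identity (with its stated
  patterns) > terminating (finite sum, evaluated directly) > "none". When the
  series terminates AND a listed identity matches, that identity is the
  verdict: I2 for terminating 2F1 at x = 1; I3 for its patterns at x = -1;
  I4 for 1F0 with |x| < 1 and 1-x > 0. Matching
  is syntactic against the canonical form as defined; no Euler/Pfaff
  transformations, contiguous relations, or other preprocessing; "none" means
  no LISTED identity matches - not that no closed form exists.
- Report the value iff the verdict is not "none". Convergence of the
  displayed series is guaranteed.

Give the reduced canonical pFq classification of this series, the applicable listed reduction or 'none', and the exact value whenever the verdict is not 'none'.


This is 1 * 1F2(-11; -\frac{5}{6}, -\frac{1}{2}; -4) in reduced canonical form. Verdict: terminating. With -11 upstairs the series is a 12-term polynomial sum; evaluated term by term. Exact value: \frac{1202365850146616738779663}{1951305624502609375}.

First insight: with t_0 = 1, (1)_k (C = 1) is k! itself.
Consecutive-term ratio: r(k) = -4 * (k-11) / [(k-\frac{5}{6}) (k-\frac{1}{2}) (k+1)] - rational; roots negated = parameters, x = -4, C = 1.


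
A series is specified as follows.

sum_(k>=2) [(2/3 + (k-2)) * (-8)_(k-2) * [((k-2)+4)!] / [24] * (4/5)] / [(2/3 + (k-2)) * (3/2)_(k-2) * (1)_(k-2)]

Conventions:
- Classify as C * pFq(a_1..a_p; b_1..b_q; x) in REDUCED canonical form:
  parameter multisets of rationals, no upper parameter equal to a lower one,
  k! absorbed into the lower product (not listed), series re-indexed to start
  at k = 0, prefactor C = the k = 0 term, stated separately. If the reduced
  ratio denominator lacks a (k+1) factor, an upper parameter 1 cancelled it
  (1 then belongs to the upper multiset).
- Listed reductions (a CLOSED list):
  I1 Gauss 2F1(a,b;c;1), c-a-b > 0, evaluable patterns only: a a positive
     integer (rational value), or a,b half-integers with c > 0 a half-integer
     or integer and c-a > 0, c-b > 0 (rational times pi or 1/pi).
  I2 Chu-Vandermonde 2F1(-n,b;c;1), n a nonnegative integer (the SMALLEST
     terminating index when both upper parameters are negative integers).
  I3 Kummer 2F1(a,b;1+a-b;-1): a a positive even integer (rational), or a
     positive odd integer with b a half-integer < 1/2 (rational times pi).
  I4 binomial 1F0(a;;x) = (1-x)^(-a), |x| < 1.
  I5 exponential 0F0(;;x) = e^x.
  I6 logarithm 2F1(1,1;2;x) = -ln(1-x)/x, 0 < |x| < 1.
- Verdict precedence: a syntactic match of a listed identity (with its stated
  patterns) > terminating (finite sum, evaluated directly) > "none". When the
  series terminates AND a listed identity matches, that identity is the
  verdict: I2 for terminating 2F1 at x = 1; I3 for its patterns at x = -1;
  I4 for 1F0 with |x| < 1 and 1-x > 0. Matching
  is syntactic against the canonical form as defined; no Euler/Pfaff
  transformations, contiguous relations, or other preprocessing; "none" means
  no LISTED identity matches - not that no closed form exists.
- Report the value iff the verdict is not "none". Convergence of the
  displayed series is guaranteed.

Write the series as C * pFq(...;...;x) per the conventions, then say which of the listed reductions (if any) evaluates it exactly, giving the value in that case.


The series (x = 1) is 2F1: upper {-8, 5}, lower {3/2}, prefactor 4/5. Verdict: this is Vandermonde's identity (I2) (terminating 2F1 at x = 1 with n = 8, b = 5, c = 3/2). Hence: 28/109395.

The tell: with t_0 = 4/5, (1)_k (C = 4/5, x = 1) is k! itself.
Consecutive-term ratio: r(k) = 1 * (k-8) (k+5) / [(k+3/2) (k+1)] - poly over poly, x = 1 from leading terms; C = 4/5 at k = 0.


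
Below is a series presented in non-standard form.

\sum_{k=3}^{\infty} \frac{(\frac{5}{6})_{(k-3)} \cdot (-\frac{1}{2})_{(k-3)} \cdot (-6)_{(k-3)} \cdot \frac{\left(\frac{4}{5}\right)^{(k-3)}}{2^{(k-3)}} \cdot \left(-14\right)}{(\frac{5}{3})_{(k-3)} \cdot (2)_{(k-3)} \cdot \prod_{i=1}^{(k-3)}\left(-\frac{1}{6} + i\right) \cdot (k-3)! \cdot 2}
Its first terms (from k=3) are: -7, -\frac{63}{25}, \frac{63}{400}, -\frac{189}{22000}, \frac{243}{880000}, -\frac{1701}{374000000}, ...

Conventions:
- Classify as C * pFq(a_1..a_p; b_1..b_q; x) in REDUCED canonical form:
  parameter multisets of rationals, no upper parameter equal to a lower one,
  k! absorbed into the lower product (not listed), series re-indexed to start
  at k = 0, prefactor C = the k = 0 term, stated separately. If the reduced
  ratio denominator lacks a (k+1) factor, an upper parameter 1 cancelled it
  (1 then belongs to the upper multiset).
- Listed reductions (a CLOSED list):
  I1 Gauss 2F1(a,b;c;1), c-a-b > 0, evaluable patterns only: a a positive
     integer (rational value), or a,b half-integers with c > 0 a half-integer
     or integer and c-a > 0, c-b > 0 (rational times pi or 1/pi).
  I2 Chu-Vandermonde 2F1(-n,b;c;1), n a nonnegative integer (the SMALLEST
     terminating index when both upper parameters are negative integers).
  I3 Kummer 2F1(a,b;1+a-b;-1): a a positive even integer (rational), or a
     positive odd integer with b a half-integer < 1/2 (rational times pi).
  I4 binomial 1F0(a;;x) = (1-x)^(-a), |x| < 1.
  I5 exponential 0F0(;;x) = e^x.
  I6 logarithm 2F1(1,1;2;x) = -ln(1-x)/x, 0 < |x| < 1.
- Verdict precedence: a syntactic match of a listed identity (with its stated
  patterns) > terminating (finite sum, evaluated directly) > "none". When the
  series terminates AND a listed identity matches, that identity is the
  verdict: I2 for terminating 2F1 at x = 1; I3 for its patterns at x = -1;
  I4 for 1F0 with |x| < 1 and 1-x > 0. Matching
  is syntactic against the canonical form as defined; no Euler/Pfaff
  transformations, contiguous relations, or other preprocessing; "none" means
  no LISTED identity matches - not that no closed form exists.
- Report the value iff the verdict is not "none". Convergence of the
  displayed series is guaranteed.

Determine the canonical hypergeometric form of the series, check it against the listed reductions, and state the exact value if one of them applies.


This is -7 * 2F2(-6, -\frac{1}{2}; \frac{5}{3}, 2; \frac{2}{5}) in reduced canonical form. Verdict: terminating. With -6 upstairs the series is a 7-term polynomial sum; evaluated term by term. Hence: -\frac{63721571183}{6800000000}.

Key step: t_0 being -7, the parameter 5/6 appears in both the upper and lower lists and cancels.
Adjacent-term ratio: r(k) = \frac{2}{5} * (k-6) (k-\frac{1}{2}) / [(k+\frac{5}{3}) (k+2) (k+1)] - poly over poly, x = \frac{2}{5} from leading terms; C = -7 at k = 0.


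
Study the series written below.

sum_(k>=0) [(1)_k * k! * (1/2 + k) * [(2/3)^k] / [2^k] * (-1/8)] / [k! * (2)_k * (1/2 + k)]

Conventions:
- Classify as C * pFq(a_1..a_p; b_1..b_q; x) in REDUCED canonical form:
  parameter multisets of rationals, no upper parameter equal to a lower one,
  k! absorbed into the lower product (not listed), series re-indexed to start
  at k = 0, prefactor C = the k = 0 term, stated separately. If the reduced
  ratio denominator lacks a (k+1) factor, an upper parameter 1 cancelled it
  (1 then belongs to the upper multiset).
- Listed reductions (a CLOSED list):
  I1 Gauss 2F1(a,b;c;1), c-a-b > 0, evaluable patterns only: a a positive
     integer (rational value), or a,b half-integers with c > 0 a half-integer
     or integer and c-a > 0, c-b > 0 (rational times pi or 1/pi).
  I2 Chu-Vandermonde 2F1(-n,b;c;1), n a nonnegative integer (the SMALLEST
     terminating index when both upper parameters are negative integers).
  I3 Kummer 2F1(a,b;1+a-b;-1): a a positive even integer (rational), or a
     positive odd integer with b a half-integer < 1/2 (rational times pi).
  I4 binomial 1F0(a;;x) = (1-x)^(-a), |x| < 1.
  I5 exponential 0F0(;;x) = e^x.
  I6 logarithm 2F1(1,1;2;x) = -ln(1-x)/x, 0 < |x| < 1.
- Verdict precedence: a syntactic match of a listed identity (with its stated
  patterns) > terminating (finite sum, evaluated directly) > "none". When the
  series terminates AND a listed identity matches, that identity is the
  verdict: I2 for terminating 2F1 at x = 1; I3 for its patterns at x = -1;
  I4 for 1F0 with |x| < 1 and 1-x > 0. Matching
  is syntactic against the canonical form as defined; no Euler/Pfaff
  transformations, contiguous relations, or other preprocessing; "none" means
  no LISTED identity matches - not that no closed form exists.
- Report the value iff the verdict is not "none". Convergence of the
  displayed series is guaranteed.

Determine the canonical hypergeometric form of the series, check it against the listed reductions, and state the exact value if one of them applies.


The tell: t_0 being -1/8, the two k-th powers (prefactor -1/8) combine into one argument.
Adjacent-term ratio: r(k) = (1/3) * (k+1) (k+1) / [(k+2) (k+1)] ; factor over Q: parameters, x = (1/3), and C = -1/8.

Reduced: x = 1/3, 2F1, upper = {1, 1}, lower = {2}, C = -1/8. Verdict at x = 1/3: the logarithmic series (I6) matches (the logarithm: parameters (1,1;2), x = 1/3). Hence: (3/8) * ln(2/3).


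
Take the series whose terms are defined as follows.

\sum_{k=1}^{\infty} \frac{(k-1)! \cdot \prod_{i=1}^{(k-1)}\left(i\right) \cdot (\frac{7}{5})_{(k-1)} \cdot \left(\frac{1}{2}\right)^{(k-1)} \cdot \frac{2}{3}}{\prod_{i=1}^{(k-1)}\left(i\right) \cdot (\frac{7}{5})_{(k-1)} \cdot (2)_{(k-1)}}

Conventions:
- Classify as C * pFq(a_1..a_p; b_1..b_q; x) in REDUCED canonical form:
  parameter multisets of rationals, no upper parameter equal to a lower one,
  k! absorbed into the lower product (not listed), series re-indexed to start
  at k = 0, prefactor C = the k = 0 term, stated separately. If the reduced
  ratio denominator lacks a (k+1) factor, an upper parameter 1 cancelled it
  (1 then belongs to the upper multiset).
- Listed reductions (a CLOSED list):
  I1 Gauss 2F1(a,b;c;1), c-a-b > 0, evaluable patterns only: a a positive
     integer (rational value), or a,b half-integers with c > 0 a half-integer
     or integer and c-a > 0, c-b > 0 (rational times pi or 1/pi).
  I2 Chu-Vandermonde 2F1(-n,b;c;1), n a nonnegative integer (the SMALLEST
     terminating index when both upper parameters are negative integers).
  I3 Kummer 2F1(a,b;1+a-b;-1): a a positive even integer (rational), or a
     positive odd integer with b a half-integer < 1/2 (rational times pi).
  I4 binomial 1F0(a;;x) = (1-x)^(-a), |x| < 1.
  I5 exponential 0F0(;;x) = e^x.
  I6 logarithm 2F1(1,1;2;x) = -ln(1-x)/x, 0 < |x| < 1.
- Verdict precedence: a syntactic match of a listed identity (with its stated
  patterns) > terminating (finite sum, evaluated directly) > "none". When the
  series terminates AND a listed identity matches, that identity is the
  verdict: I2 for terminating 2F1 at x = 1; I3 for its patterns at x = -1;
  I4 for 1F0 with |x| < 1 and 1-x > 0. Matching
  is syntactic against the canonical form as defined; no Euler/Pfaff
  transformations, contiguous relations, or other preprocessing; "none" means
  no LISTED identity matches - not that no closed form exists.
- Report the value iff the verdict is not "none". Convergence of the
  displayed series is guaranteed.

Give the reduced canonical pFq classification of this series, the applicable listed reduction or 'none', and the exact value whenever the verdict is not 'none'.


Prefactor \frac{2}{3}, argument \frac{1}{2}: 2F1 with upper {1, 1} over lower {2}. Verdict: logarithm (I6) fires (the logarithm: parameters (1,1;2), x = \frac{1}{2}). Value: \left(-\frac{4}{3}\right) \cdot \ln\left(\frac{1}{2}\right).

Structural cue: with t_0 = \frac{2}{3}, the product of the first k integers (C = 2/3) is k!.
Term ratio: r(k) = \frac{1}{2} * (k+1) (k+1) / [(k+2) (k+1)] - rational in k. x = \frac{1}{2}; t_0 = \frac{2}{3}; negate the roots.


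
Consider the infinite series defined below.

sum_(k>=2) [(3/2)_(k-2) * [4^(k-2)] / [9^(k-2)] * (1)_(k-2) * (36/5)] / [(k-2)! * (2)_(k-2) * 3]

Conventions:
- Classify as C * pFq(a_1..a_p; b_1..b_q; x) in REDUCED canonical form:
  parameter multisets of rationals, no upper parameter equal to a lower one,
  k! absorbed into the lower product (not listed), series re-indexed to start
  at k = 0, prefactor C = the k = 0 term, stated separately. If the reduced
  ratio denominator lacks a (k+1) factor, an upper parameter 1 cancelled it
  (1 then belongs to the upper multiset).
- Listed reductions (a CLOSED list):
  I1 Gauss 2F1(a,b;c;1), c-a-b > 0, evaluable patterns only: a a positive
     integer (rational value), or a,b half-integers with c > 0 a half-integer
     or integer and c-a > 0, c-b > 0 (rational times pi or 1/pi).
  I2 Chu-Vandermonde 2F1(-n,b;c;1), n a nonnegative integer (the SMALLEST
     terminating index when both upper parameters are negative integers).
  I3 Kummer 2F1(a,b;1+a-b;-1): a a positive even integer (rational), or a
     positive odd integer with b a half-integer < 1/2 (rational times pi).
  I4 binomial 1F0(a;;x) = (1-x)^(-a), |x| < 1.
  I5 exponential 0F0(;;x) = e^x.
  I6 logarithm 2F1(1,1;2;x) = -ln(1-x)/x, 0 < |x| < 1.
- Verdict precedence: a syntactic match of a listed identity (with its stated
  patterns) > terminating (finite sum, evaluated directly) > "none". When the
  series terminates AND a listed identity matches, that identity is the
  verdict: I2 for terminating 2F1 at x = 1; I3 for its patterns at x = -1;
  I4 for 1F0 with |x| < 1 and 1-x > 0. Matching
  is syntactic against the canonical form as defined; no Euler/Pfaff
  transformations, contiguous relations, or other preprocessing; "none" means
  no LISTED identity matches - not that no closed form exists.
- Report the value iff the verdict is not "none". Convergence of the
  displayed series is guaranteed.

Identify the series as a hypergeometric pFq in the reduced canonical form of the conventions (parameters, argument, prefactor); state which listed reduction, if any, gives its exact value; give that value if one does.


Canonical form: C = 12/5 times 2F1 with upper {1, 3/2}, lower {2}, x = 4/9. Verdict: none (x = 4/9): each listed identity misses the multisets {1, 3/2} ; {2}.

Key observation: t_0 being 12/5, the two geometric factors (C = 12/5, x = 4/9) combine into one argument.
Term ratio: r(k) = (4/9) * (k+1) (k+3/2) / [(k+2) (k+1)] - rational; roots negated = parameters, x = (4/9), C = 12/5.


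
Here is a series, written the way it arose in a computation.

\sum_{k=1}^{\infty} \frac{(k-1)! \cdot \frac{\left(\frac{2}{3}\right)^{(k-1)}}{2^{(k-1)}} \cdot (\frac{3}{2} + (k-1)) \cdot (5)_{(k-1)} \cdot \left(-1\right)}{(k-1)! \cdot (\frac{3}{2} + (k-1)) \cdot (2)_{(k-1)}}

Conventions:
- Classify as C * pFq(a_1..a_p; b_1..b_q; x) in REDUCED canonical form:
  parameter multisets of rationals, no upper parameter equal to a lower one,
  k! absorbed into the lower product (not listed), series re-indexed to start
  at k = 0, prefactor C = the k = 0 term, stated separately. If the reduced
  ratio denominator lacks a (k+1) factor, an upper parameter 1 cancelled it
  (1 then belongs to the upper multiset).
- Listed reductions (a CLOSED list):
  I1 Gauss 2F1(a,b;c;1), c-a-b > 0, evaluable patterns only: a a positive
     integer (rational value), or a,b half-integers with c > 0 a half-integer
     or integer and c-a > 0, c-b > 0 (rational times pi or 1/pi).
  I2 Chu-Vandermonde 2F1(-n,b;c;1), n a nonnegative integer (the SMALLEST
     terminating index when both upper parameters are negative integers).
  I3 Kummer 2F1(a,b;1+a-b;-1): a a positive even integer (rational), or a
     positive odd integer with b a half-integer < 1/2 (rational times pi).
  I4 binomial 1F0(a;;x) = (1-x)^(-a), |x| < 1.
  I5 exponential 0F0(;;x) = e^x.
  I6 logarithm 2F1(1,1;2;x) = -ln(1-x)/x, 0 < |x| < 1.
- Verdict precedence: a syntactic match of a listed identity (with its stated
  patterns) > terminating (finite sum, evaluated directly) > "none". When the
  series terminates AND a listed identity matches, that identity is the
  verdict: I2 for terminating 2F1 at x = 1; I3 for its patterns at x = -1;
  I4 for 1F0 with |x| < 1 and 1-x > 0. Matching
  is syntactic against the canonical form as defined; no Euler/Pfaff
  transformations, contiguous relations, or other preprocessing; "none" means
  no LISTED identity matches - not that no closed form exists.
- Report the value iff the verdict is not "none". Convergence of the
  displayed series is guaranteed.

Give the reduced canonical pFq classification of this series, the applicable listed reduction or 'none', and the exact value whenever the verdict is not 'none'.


Reduced: x = \frac{1}{3}, 2F1, upper = {1, 5}, lower = {2}, C = -1. Verdict: none here - no I1-I6 shape fits x = \frac{1}{3} with lower {2}.

Key observation: x = \frac{1}{3} and the factorial ratio (C = -1, x = 1/3) (k+a-1)!/(a-1)! is a rising factorial (a)_k.
Step ratio: r(k) = \frac{1}{3} * (k+1) (k+5) / [(k+2) (k+1)] - poly over poly, x = \frac{1}{3} from leading terms; C = -1 at k = 0.


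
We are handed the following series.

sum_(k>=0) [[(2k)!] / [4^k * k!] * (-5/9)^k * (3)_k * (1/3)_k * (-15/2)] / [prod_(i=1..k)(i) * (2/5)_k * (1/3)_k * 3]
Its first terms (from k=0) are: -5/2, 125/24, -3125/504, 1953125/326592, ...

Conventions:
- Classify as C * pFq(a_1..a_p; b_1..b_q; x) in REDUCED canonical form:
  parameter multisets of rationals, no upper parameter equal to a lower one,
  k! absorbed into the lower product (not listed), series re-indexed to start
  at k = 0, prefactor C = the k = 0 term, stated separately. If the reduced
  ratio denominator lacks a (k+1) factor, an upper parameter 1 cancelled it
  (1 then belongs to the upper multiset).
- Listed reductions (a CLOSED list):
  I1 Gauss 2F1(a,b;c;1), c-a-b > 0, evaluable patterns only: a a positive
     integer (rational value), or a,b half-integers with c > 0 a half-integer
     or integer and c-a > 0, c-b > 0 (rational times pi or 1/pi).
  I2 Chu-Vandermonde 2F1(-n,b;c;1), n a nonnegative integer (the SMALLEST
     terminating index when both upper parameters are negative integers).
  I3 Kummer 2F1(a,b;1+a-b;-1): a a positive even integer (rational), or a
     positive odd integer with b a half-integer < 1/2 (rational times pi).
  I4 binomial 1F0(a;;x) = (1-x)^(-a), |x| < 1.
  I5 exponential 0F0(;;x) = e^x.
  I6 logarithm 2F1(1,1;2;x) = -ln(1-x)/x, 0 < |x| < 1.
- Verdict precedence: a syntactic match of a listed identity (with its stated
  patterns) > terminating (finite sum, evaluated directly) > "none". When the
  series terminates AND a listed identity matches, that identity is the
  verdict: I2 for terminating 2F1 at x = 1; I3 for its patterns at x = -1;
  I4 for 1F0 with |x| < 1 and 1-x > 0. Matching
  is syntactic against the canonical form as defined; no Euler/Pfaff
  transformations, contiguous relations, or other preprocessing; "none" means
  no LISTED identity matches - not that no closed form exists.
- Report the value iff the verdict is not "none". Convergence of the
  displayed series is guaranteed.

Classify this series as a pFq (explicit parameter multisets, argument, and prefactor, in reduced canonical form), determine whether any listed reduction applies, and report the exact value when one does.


Reduced: x = -5/9, 2F1, upper = {1/2, 3}, lower = {2/5}, C = -5/2. Verdict: none. Every listed pattern misses the 2F1 form at -5/9, upper {1/2, 3}.

Key step: from the first term -5/2: the (2k)!/(4^k k!) block (prefactor -5/2) is the Pochhammer (1/2)_k.
Ratio: r(k) = (-5/9) * (k+1/2) (k+3) / [(k+2/5) (k+1)] - rational in k, leading ratio (-5/9); with t_0 = -5/2, classification follows.


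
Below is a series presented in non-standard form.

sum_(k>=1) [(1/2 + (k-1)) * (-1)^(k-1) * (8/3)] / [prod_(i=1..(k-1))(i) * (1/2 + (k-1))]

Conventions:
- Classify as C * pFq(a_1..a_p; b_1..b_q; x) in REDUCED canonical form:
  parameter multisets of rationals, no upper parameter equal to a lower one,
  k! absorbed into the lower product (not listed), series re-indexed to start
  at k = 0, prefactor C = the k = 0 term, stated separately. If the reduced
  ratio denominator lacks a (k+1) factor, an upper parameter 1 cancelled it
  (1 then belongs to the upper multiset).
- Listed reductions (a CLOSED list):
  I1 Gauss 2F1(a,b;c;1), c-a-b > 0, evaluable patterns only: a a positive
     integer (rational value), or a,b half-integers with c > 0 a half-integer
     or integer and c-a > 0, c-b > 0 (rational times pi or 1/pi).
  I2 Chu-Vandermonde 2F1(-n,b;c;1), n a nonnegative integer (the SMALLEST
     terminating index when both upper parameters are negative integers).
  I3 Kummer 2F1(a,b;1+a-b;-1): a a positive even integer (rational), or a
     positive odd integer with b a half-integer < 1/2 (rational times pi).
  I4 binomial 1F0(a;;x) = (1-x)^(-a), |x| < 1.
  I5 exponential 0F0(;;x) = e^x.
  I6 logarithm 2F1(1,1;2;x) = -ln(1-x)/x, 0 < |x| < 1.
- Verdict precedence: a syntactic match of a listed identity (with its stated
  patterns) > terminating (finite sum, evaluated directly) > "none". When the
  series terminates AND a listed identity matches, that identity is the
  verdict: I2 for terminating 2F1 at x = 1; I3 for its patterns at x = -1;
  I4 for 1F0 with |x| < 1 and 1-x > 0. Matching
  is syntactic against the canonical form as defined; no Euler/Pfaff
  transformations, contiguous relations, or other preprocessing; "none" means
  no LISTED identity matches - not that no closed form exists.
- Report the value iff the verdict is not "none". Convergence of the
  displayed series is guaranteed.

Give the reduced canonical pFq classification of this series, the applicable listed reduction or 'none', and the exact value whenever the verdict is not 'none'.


This is 8/3 * 0F0(-; -; -1) in reduced canonical form. Verdict: the exponential series (I5) fires (the 0F0 exponential series at x = -1). Exact value: (8/3) * e^(-1).

Structural cue: t_0 being 8/3, k + 1/2 divides numerator and denominator alike; prefactor 8/3 after cancelling.
Ratio: r(k) = (-1) * 1 / [(k+1)] - rational in k. x = (-1); t_0 = 8/3; negate the roots.


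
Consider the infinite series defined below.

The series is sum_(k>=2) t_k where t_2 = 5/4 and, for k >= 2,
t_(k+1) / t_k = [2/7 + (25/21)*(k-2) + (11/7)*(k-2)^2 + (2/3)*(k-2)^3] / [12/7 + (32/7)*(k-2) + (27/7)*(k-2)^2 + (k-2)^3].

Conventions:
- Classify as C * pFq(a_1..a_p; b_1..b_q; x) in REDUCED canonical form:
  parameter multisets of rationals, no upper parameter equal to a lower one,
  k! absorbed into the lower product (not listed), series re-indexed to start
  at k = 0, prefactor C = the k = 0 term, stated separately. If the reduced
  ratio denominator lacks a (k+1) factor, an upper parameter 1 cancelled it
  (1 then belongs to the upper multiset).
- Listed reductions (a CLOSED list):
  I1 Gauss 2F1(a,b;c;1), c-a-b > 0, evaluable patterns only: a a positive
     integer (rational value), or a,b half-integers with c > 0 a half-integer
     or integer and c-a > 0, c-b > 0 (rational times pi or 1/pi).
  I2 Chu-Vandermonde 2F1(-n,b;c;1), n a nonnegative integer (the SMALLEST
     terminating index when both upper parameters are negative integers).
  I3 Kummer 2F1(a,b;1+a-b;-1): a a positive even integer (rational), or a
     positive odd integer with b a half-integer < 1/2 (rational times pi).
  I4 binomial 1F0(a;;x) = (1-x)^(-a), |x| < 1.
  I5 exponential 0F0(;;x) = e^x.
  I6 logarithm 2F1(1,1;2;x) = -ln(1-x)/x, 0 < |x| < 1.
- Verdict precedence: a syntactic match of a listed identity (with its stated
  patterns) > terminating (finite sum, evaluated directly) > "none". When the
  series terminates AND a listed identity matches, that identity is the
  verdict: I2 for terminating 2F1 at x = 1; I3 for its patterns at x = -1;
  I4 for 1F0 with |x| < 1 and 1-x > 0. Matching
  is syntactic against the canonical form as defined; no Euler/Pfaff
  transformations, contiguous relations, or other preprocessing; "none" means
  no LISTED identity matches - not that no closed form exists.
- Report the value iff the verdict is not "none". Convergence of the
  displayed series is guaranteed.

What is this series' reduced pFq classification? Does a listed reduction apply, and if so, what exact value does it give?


First insight: with t_0 = 5/4, the parameter 6/7 appears in both the upper and lower lists and cancels.
Consecutive-term ratio: r(k) = (2/3) * (k+1/2) (k+1) / [(k+2) (k+1)] - rational; roots negated = parameters, x = (2/3), C = 5/4.

Classification (C = 5/4): 2F1 with upper {1/2, 1}, lower {2}, argument x = 2/3. Verdict: none - at argument 2/3 the multisets {1/2, 1} ; {2} match no listed identity.


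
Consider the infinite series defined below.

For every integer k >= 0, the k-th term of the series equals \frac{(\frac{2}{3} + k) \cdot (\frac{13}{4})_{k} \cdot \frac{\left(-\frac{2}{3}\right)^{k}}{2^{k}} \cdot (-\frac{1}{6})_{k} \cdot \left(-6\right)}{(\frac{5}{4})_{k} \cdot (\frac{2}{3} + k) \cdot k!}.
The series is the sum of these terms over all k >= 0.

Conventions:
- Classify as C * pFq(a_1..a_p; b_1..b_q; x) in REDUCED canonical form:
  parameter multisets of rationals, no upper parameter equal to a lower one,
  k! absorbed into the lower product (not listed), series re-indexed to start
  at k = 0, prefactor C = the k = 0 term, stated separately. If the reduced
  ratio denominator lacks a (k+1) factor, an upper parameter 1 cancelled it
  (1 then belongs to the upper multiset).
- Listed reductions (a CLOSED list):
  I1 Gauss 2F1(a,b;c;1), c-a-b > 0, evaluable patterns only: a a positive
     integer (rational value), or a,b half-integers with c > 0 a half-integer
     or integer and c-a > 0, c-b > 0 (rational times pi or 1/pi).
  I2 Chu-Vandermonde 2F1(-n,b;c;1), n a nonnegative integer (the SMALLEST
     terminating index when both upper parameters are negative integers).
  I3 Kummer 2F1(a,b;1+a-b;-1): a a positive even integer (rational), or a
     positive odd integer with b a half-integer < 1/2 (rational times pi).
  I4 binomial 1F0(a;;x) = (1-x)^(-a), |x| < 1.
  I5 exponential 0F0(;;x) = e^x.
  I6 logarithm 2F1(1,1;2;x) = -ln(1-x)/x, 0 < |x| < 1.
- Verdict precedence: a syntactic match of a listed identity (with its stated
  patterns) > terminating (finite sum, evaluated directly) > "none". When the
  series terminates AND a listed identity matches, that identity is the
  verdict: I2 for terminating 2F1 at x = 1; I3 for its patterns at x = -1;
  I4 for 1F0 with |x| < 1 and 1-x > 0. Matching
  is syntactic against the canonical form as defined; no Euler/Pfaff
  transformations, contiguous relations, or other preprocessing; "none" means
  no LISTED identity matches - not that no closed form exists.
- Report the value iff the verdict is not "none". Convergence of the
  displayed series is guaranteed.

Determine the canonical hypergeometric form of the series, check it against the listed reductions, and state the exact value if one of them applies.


Classification (C = -6): 2F1 with upper {-\frac{1}{6}, \frac{13}{4}}, lower {\frac{5}{4}}, argument x = -\frac{1}{3}. Verdict: none. A 2F1 with upper {-\frac{1}{6}, \frac{13}{4}} fits none of I1-I6 at x = -\frac{1}{3}; the sum runs forever.

The tell: t_0 = -6 here, and the two k-th powers (C = -6) combine into one argument.
Term ratio: r(k) = -\frac{1}{3} * (k-\frac{1}{6}) (k+\frac{13}{4}) / [(k+\frac{5}{4}) (k+1)] ; factor over Q: parameters, x = -\frac{1}{3}, and C = -6.


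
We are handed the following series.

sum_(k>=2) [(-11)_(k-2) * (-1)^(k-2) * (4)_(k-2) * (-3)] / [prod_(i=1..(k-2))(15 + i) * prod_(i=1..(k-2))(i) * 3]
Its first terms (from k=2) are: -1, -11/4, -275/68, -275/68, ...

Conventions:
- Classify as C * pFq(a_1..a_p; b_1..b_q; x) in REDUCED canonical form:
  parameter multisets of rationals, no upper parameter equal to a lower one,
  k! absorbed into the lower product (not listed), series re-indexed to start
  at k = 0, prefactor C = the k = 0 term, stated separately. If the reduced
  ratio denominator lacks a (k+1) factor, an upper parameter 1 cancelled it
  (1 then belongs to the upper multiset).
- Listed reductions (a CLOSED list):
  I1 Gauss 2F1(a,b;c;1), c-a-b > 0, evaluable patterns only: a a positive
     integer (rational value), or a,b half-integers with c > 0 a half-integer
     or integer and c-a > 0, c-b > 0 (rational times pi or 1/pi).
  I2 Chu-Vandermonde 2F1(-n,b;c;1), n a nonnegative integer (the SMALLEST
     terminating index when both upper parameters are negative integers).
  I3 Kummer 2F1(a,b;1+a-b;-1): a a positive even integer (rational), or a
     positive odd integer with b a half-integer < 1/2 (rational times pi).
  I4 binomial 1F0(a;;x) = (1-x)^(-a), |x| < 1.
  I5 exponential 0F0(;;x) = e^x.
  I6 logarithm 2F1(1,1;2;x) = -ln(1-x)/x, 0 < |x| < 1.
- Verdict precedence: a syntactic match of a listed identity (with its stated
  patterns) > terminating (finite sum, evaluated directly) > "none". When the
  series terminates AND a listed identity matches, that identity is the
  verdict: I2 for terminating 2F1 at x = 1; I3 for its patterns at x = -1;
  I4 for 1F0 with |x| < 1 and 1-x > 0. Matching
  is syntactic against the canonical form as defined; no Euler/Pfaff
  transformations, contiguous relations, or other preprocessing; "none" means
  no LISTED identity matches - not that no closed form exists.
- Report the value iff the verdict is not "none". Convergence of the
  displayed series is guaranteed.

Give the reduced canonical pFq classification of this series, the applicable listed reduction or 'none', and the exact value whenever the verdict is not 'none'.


x = -1 here; the reduced form reads 2F1, upper {-11, 4}, lower {16}, C = -1. Verdict: Kummer (I3) fires (x = -1; c = 16 equals 1+a-b for upper {-11, 4}: listed pattern). Hence: -35/2.

Structural cue: t_0 being -1, the product of the first k integers (prefactor -1) is k!.
Step ratio: r(k) = (-1) * (k-11) (k+4) / [(k+16) (k+1)] - rational; roots negated = parameters, x = (-1), C = -1.


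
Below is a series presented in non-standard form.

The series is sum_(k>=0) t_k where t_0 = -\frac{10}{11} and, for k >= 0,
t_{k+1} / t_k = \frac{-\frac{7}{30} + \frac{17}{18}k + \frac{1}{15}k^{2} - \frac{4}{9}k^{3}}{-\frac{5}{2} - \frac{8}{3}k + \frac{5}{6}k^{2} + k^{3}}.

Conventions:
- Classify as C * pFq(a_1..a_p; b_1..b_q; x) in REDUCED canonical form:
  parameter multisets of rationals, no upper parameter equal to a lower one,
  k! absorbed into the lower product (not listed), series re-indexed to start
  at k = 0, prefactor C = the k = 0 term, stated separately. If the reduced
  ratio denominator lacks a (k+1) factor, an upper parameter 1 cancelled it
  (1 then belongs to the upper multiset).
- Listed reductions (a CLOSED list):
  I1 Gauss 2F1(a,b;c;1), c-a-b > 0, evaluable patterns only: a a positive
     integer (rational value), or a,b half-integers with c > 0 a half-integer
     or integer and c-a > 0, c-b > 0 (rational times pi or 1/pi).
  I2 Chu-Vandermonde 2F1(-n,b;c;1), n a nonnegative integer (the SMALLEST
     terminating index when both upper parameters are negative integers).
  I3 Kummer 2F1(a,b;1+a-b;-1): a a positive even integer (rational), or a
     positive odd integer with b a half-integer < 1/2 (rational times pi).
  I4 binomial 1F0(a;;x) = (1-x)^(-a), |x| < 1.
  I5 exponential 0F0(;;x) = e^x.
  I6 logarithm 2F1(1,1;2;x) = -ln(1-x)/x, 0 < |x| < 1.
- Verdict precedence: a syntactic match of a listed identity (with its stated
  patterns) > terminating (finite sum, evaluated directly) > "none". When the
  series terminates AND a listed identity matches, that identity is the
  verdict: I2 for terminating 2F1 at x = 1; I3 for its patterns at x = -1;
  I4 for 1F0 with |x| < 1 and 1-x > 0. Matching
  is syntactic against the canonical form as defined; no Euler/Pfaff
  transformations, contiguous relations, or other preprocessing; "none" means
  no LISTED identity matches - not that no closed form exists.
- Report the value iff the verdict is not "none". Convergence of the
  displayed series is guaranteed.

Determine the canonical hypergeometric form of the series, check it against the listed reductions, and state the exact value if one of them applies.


At argument -\frac{4}{9}: a 2F1 with upper {-\frac{7}{5}, -\frac{1}{4}}, lower {-\frac{5}{3}}, scaled by C = -\frac{10}{11}. Verdict: none - this 2F1 at x = -\frac{4}{9} matches no listed pattern, and upper {-\frac{7}{5}, -\frac{1}{4}} holds no stopper.

Structural cue: t_0 being -\frac{10}{11}, the expanded ratio factors over Q; C = -10/11, roots give parameters.
Ratio: r(k) = -\frac{4}{9} * (k-\frac{7}{5}) (k-\frac{1}{4}) / [(k-\frac{5}{3}) (k+1)] ; factor over Q: parameters, x = -\frac{4}{9}, and C = -\frac{10}{11}.


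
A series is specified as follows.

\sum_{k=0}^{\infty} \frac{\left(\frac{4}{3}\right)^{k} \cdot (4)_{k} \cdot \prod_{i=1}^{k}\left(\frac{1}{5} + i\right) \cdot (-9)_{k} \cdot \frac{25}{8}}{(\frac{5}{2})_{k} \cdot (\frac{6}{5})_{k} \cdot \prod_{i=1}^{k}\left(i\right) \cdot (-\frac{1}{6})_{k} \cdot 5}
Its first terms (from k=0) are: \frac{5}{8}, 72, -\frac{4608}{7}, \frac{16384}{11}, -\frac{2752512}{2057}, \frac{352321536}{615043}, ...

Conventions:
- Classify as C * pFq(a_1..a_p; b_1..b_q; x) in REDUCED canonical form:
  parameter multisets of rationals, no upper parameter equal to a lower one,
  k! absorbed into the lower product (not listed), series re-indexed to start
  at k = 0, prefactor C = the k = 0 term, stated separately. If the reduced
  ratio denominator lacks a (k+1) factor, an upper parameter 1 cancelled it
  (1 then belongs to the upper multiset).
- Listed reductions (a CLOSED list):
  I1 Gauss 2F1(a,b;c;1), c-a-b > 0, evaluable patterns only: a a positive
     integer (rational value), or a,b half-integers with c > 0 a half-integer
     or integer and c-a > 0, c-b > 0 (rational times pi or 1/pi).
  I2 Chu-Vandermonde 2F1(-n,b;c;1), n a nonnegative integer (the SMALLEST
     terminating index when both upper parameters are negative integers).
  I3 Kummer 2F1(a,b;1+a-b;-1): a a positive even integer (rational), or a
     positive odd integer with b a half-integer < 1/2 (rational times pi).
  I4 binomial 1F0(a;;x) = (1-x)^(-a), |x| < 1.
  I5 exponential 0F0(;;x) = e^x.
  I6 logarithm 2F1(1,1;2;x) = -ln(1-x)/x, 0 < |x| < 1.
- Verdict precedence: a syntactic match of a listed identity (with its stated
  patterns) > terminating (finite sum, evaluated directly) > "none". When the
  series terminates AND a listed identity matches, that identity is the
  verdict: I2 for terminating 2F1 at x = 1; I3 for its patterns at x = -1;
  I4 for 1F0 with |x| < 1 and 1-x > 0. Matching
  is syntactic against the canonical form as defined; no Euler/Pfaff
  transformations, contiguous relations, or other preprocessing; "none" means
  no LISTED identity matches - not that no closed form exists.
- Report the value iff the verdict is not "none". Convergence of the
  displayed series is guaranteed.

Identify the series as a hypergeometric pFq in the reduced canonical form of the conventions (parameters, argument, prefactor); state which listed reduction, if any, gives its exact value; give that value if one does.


Structural cue: with t_0 = \frac{5}{8}, the product of the first k integers (prefactor 5/8) is k!.
Consecutive-term ratio: r(k) = \frac{4}{3} * (k-9) (k+4) / [(k-\frac{1}{6}) (k+\frac{5}{2}) (k+1)] - rational in k. x = \frac{4}{3}; t_0 = \frac{5}{8}; negate the roots.

At argument \frac{4}{3}: a 2F2 with upper {-9, 4}, lower {-\frac{1}{6}, \frac{5}{2}}, scaled by C = \frac{5}{8}. Verdict: terminating - upper -9 stops the sum at k = 9; the 10 terms are added exactly. Exact value: \frac{562673111641419643}{21759243200214520}.
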